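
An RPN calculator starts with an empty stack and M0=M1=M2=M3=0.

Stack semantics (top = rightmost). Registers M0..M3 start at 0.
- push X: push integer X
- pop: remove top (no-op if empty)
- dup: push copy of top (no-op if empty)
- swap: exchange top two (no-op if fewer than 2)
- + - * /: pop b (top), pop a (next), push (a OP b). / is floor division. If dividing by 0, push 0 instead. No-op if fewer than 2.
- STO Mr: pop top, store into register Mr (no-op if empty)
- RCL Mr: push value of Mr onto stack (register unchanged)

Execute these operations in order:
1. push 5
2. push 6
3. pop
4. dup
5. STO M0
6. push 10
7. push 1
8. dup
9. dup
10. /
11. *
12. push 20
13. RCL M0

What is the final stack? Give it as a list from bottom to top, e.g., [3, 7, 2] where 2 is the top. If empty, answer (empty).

After op 1 (push 5): stack=[5] mem=[0,0,0,0]
After op 2 (push 6): stack=[5,6] mem=[0,0,0,0]
After op 3 (pop): stack=[5] mem=[0,0,0,0]
After op 4 (dup): stack=[5,5] mem=[0,0,0,0]
After op 5 (STO M0): stack=[5] mem=[5,0,0,0]
After op 6 (push 10): stack=[5,10] mem=[5,0,0,0]
After op 7 (push 1): stack=[5,10,1] mem=[5,0,0,0]
After op 8 (dup): stack=[5,10,1,1] mem=[5,0,0,0]
After op 9 (dup): stack=[5,10,1,1,1] mem=[5,0,0,0]
After op 10 (/): stack=[5,10,1,1] mem=[5,0,0,0]
After op 11 (*): stack=[5,10,1] mem=[5,0,0,0]
After op 12 (push 20): stack=[5,10,1,20] mem=[5,0,0,0]
After op 13 (RCL M0): stack=[5,10,1,20,5] mem=[5,0,0,0]

Answer: [5, 10, 1, 20, 5]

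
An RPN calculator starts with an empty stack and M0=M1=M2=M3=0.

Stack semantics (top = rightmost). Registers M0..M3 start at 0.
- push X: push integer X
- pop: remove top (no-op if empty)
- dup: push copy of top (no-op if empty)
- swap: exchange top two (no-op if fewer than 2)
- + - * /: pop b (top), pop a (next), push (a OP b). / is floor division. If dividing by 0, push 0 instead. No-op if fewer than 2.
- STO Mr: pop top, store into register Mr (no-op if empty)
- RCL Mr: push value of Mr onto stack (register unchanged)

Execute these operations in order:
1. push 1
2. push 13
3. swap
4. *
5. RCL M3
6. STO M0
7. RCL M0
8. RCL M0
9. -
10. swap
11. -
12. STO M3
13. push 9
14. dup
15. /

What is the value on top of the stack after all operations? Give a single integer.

After op 1 (push 1): stack=[1] mem=[0,0,0,0]
After op 2 (push 13): stack=[1,13] mem=[0,0,0,0]
After op 3 (swap): stack=[13,1] mem=[0,0,0,0]
After op 4 (*): stack=[13] mem=[0,0,0,0]
After op 5 (RCL M3): stack=[13,0] mem=[0,0,0,0]
After op 6 (STO M0): stack=[13] mem=[0,0,0,0]
After op 7 (RCL M0): stack=[13,0] mem=[0,0,0,0]
After op 8 (RCL M0): stack=[13,0,0] mem=[0,0,0,0]
After op 9 (-): stack=[13,0] mem=[0,0,0,0]
After op 10 (swap): stack=[0,13] mem=[0,0,0,0]
After op 11 (-): stack=[-13] mem=[0,0,0,0]
After op 12 (STO M3): stack=[empty] mem=[0,0,0,-13]
After op 13 (push 9): stack=[9] mem=[0,0,0,-13]
After op 14 (dup): stack=[9,9] mem=[0,0,0,-13]
After op 15 (/): stack=[1] mem=[0,0,0,-13]

Answer: 1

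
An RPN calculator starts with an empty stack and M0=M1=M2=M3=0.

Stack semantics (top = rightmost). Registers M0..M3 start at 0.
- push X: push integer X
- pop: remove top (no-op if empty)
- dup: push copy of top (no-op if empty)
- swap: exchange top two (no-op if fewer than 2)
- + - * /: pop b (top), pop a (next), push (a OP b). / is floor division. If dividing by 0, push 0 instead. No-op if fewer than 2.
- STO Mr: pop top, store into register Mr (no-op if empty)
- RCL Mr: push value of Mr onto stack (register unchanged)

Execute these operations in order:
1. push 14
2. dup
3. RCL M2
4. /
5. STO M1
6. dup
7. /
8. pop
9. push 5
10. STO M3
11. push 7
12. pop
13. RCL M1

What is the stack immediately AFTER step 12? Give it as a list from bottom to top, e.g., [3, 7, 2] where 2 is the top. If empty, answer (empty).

After op 1 (push 14): stack=[14] mem=[0,0,0,0]
After op 2 (dup): stack=[14,14] mem=[0,0,0,0]
After op 3 (RCL M2): stack=[14,14,0] mem=[0,0,0,0]
After op 4 (/): stack=[14,0] mem=[0,0,0,0]
After op 5 (STO M1): stack=[14] mem=[0,0,0,0]
After op 6 (dup): stack=[14,14] mem=[0,0,0,0]
After op 7 (/): stack=[1] mem=[0,0,0,0]
After op 8 (pop): stack=[empty] mem=[0,0,0,0]
After op 9 (push 5): stack=[5] mem=[0,0,0,0]
After op 10 (STO M3): stack=[empty] mem=[0,0,0,5]
After op 11 (push 7): stack=[7] mem=[0,0,0,5]
After op 12 (pop): stack=[empty] mem=[0,0,0,5]

(empty)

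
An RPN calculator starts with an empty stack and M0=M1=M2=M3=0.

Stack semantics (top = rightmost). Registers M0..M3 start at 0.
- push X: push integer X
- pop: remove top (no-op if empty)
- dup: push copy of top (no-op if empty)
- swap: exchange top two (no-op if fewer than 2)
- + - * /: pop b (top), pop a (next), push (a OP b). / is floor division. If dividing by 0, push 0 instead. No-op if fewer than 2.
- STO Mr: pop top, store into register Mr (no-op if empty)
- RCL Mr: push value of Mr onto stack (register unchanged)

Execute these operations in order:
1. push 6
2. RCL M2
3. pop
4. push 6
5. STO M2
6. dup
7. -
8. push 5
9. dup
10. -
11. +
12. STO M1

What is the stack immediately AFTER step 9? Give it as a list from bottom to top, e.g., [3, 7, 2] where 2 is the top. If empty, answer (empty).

After op 1 (push 6): stack=[6] mem=[0,0,0,0]
After op 2 (RCL M2): stack=[6,0] mem=[0,0,0,0]
After op 3 (pop): stack=[6] mem=[0,0,0,0]
After op 4 (push 6): stack=[6,6] mem=[0,0,0,0]
After op 5 (STO M2): stack=[6] mem=[0,0,6,0]
After op 6 (dup): stack=[6,6] mem=[0,0,6,0]
After op 7 (-): stack=[0] mem=[0,0,6,0]
After op 8 (push 5): stack=[0,5] mem=[0,0,6,0]
After op 9 (dup): stack=[0,5,5] mem=[0,0,6,0]

[0, 5, 5]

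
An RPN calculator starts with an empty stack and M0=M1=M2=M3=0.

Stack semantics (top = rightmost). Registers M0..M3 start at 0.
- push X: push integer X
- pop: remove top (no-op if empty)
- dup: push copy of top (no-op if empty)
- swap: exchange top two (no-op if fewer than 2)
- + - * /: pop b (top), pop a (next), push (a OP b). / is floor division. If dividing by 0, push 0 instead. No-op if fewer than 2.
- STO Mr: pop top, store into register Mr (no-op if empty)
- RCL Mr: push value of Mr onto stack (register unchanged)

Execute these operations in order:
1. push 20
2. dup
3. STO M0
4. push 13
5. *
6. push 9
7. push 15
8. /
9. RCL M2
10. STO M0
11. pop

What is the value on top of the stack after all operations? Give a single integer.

Answer: 260

Derivation:
After op 1 (push 20): stack=[20] mem=[0,0,0,0]
After op 2 (dup): stack=[20,20] mem=[0,0,0,0]
After op 3 (STO M0): stack=[20] mem=[20,0,0,0]
After op 4 (push 13): stack=[20,13] mem=[20,0,0,0]
After op 5 (*): stack=[260] mem=[20,0,0,0]
After op 6 (push 9): stack=[260,9] mem=[20,0,0,0]
After op 7 (push 15): stack=[260,9,15] mem=[20,0,0,0]
After op 8 (/): stack=[260,0] mem=[20,0,0,0]
After op 9 (RCL M2): stack=[260,0,0] mem=[20,0,0,0]
After op 10 (STO M0): stack=[260,0] mem=[0,0,0,0]
After op 11 (pop): stack=[260] mem=[0,0,0,0]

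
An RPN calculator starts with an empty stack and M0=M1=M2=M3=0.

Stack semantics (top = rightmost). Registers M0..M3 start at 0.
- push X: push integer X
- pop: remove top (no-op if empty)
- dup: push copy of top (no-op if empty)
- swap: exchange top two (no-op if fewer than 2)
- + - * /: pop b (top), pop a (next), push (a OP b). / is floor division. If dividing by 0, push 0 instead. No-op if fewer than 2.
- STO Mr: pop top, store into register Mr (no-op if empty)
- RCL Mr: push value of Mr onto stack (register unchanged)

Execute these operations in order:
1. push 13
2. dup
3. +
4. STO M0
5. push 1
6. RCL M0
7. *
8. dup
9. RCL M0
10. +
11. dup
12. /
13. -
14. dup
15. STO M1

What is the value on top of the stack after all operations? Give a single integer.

Answer: 25

Derivation:
After op 1 (push 13): stack=[13] mem=[0,0,0,0]
After op 2 (dup): stack=[13,13] mem=[0,0,0,0]
After op 3 (+): stack=[26] mem=[0,0,0,0]
After op 4 (STO M0): stack=[empty] mem=[26,0,0,0]
After op 5 (push 1): stack=[1] mem=[26,0,0,0]
After op 6 (RCL M0): stack=[1,26] mem=[26,0,0,0]
After op 7 (*): stack=[26] mem=[26,0,0,0]
After op 8 (dup): stack=[26,26] mem=[26,0,0,0]
After op 9 (RCL M0): stack=[26,26,26] mem=[26,0,0,0]
After op 10 (+): stack=[26,52] mem=[26,0,0,0]
After op 11 (dup): stack=[26,52,52] mem=[26,0,0,0]
After op 12 (/): stack=[26,1] mem=[26,0,0,0]
After op 13 (-): stack=[25] mem=[26,0,0,0]
After op 14 (dup): stack=[25,25] mem=[26,0,0,0]
After op 15 (STO M1): stack=[25] mem=[26,25,0,0]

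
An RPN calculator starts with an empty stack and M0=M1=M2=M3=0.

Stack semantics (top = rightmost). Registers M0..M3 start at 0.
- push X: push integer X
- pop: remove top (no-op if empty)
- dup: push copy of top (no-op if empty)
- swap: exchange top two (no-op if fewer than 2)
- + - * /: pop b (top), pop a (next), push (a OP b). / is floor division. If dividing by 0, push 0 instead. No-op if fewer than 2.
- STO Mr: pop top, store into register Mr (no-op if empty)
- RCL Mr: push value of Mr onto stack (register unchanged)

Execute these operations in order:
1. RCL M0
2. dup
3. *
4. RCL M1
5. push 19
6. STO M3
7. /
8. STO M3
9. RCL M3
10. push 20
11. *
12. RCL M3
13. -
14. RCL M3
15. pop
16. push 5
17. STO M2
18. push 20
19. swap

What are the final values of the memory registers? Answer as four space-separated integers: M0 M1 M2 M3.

After op 1 (RCL M0): stack=[0] mem=[0,0,0,0]
After op 2 (dup): stack=[0,0] mem=[0,0,0,0]
After op 3 (*): stack=[0] mem=[0,0,0,0]
After op 4 (RCL M1): stack=[0,0] mem=[0,0,0,0]
After op 5 (push 19): stack=[0,0,19] mem=[0,0,0,0]
After op 6 (STO M3): stack=[0,0] mem=[0,0,0,19]
After op 7 (/): stack=[0] mem=[0,0,0,19]
After op 8 (STO M3): stack=[empty] mem=[0,0,0,0]
After op 9 (RCL M3): stack=[0] mem=[0,0,0,0]
After op 10 (push 20): stack=[0,20] mem=[0,0,0,0]
After op 11 (*): stack=[0] mem=[0,0,0,0]
After op 12 (RCL M3): stack=[0,0] mem=[0,0,0,0]
After op 13 (-): stack=[0] mem=[0,0,0,0]
After op 14 (RCL M3): stack=[0,0] mem=[0,0,0,0]
After op 15 (pop): stack=[0] mem=[0,0,0,0]
After op 16 (push 5): stack=[0,5] mem=[0,0,0,0]
After op 17 (STO M2): stack=[0] mem=[0,0,5,0]
After op 18 (push 20): stack=[0,20] mem=[0,0,5,0]
After op 19 (swap): stack=[20,0] mem=[0,0,5,0]

Answer: 0 0 5 0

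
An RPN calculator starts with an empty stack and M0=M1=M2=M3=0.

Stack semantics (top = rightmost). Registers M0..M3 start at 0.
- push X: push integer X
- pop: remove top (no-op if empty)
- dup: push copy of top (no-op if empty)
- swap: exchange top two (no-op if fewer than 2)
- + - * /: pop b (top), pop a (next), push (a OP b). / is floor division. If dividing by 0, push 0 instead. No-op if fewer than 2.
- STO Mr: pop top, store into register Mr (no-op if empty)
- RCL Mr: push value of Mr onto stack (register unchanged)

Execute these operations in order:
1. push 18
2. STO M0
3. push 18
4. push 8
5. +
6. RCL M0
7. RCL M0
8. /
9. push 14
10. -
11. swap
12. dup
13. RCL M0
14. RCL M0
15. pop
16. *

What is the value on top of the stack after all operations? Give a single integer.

Answer: 468

Derivation:
After op 1 (push 18): stack=[18] mem=[0,0,0,0]
After op 2 (STO M0): stack=[empty] mem=[18,0,0,0]
After op 3 (push 18): stack=[18] mem=[18,0,0,0]
After op 4 (push 8): stack=[18,8] mem=[18,0,0,0]
After op 5 (+): stack=[26] mem=[18,0,0,0]
After op 6 (RCL M0): stack=[26,18] mem=[18,0,0,0]
After op 7 (RCL M0): stack=[26,18,18] mem=[18,0,0,0]
After op 8 (/): stack=[26,1] mem=[18,0,0,0]
After op 9 (push 14): stack=[26,1,14] mem=[18,0,0,0]
After op 10 (-): stack=[26,-13] mem=[18,0,0,0]
After op 11 (swap): stack=[-13,26] mem=[18,0,0,0]
After op 12 (dup): stack=[-13,26,26] mem=[18,0,0,0]
After op 13 (RCL M0): stack=[-13,26,26,18] mem=[18,0,0,0]
After op 14 (RCL M0): stack=[-13,26,26,18,18] mem=[18,0,0,0]
After op 15 (pop): stack=[-13,26,26,18] mem=[18,0,0,0]
After op 16 (*): stack=[-13,26,468] mem=[18,0,0,0]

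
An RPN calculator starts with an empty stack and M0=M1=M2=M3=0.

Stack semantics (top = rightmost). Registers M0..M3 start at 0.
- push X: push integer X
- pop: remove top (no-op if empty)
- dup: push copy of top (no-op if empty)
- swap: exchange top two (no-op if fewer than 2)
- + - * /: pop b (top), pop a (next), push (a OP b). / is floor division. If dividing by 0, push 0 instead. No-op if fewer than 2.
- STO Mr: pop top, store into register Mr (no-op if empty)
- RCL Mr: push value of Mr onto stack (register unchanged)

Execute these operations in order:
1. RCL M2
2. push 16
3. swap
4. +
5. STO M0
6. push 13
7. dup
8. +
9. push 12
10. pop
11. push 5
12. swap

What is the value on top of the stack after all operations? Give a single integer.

After op 1 (RCL M2): stack=[0] mem=[0,0,0,0]
After op 2 (push 16): stack=[0,16] mem=[0,0,0,0]
After op 3 (swap): stack=[16,0] mem=[0,0,0,0]
After op 4 (+): stack=[16] mem=[0,0,0,0]
After op 5 (STO M0): stack=[empty] mem=[16,0,0,0]
After op 6 (push 13): stack=[13] mem=[16,0,0,0]
After op 7 (dup): stack=[13,13] mem=[16,0,0,0]
After op 8 (+): stack=[26] mem=[16,0,0,0]
After op 9 (push 12): stack=[26,12] mem=[16,0,0,0]
After op 10 (pop): stack=[26] mem=[16,0,0,0]
After op 11 (push 5): stack=[26,5] mem=[16,0,0,0]
After op 12 (swap): stack=[5,26] mem=[16,0,0,0]

Answer: 26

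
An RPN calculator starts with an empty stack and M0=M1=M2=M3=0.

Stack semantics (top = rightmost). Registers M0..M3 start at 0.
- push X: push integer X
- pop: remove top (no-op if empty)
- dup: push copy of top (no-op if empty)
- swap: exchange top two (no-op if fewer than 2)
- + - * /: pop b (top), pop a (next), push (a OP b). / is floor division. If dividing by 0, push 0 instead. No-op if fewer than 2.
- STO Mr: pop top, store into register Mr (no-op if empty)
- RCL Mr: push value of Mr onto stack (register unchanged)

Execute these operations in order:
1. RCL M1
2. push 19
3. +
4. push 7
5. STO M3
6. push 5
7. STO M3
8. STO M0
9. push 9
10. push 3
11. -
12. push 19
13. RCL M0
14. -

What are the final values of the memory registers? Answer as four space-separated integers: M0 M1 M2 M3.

After op 1 (RCL M1): stack=[0] mem=[0,0,0,0]
After op 2 (push 19): stack=[0,19] mem=[0,0,0,0]
After op 3 (+): stack=[19] mem=[0,0,0,0]
After op 4 (push 7): stack=[19,7] mem=[0,0,0,0]
After op 5 (STO M3): stack=[19] mem=[0,0,0,7]
After op 6 (push 5): stack=[19,5] mem=[0,0,0,7]
After op 7 (STO M3): stack=[19] mem=[0,0,0,5]
After op 8 (STO M0): stack=[empty] mem=[19,0,0,5]
After op 9 (push 9): stack=[9] mem=[19,0,0,5]
After op 10 (push 3): stack=[9,3] mem=[19,0,0,5]
After op 11 (-): stack=[6] mem=[19,0,0,5]
After op 12 (push 19): stack=[6,19] mem=[19,0,0,5]
After op 13 (RCL M0): stack=[6,19,19] mem=[19,0,0,5]
After op 14 (-): stack=[6,0] mem=[19,0,0,5]

Answer: 19 0 0 5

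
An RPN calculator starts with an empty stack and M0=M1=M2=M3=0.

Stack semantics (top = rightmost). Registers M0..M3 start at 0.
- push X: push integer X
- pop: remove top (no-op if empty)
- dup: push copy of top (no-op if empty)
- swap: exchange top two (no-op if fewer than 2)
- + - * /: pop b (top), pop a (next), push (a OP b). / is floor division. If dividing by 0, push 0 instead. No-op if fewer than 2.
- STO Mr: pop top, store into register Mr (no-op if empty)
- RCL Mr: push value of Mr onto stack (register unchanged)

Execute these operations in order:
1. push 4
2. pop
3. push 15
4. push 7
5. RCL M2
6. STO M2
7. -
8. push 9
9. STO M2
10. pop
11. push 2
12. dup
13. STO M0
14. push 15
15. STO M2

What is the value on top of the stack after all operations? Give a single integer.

Answer: 2

Derivation:
After op 1 (push 4): stack=[4] mem=[0,0,0,0]
After op 2 (pop): stack=[empty] mem=[0,0,0,0]
After op 3 (push 15): stack=[15] mem=[0,0,0,0]
After op 4 (push 7): stack=[15,7] mem=[0,0,0,0]
After op 5 (RCL M2): stack=[15,7,0] mem=[0,0,0,0]
After op 6 (STO M2): stack=[15,7] mem=[0,0,0,0]
After op 7 (-): stack=[8] mem=[0,0,0,0]
After op 8 (push 9): stack=[8,9] mem=[0,0,0,0]
After op 9 (STO M2): stack=[8] mem=[0,0,9,0]
After op 10 (pop): stack=[empty] mem=[0,0,9,0]
After op 11 (push 2): stack=[2] mem=[0,0,9,0]
After op 12 (dup): stack=[2,2] mem=[0,0,9,0]
After op 13 (STO M0): stack=[2] mem=[2,0,9,0]
After op 14 (push 15): stack=[2,15] mem=[2,0,9,0]
After op 15 (STO M2): stack=[2] mem=[2,0,15,0]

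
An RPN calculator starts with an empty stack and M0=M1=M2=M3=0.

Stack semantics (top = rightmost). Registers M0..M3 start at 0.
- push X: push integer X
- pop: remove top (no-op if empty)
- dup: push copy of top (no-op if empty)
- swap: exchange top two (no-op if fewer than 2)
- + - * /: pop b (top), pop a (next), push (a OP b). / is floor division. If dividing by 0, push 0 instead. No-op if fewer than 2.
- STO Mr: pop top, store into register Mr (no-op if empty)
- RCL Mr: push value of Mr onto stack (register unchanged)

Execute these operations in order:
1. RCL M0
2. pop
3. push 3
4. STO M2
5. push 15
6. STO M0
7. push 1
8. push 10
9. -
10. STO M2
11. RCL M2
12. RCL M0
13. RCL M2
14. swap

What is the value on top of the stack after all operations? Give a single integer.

After op 1 (RCL M0): stack=[0] mem=[0,0,0,0]
After op 2 (pop): stack=[empty] mem=[0,0,0,0]
After op 3 (push 3): stack=[3] mem=[0,0,0,0]
After op 4 (STO M2): stack=[empty] mem=[0,0,3,0]
After op 5 (push 15): stack=[15] mem=[0,0,3,0]
After op 6 (STO M0): stack=[empty] mem=[15,0,3,0]
After op 7 (push 1): stack=[1] mem=[15,0,3,0]
After op 8 (push 10): stack=[1,10] mem=[15,0,3,0]
After op 9 (-): stack=[-9] mem=[15,0,3,0]
After op 10 (STO M2): stack=[empty] mem=[15,0,-9,0]
After op 11 (RCL M2): stack=[-9] mem=[15,0,-9,0]
After op 12 (RCL M0): stack=[-9,15] mem=[15,0,-9,0]
After op 13 (RCL M2): stack=[-9,15,-9] mem=[15,0,-9,0]
After op 14 (swap): stack=[-9,-9,15] mem=[15,0,-9,0]

Answer: 15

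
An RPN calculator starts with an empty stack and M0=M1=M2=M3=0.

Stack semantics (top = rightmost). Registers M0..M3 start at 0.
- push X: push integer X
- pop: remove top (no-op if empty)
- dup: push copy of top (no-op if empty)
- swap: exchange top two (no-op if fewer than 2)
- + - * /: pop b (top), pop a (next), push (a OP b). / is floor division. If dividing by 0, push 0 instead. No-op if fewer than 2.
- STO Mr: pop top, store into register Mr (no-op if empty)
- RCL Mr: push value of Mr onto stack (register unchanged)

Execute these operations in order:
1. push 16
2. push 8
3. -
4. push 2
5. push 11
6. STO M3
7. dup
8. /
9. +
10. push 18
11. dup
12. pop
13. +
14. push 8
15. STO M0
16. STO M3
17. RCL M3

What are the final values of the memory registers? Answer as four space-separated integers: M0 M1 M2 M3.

Answer: 8 0 0 27

Derivation:
After op 1 (push 16): stack=[16] mem=[0,0,0,0]
After op 2 (push 8): stack=[16,8] mem=[0,0,0,0]
After op 3 (-): stack=[8] mem=[0,0,0,0]
After op 4 (push 2): stack=[8,2] mem=[0,0,0,0]
After op 5 (push 11): stack=[8,2,11] mem=[0,0,0,0]
After op 6 (STO M3): stack=[8,2] mem=[0,0,0,11]
After op 7 (dup): stack=[8,2,2] mem=[0,0,0,11]
After op 8 (/): stack=[8,1] mem=[0,0,0,11]
After op 9 (+): stack=[9] mem=[0,0,0,11]
After op 10 (push 18): stack=[9,18] mem=[0,0,0,11]
After op 11 (dup): stack=[9,18,18] mem=[0,0,0,11]
After op 12 (pop): stack=[9,18] mem=[0,0,0,11]
After op 13 (+): stack=[27] mem=[0,0,0,11]
After op 14 (push 8): stack=[27,8] mem=[0,0,0,11]
After op 15 (STO M0): stack=[27] mem=[8,0,0,11]
After op 16 (STO M3): stack=[empty] mem=[8,0,0,27]
After op 17 (RCL M3): stack=[27] mem=[8,0,0,27]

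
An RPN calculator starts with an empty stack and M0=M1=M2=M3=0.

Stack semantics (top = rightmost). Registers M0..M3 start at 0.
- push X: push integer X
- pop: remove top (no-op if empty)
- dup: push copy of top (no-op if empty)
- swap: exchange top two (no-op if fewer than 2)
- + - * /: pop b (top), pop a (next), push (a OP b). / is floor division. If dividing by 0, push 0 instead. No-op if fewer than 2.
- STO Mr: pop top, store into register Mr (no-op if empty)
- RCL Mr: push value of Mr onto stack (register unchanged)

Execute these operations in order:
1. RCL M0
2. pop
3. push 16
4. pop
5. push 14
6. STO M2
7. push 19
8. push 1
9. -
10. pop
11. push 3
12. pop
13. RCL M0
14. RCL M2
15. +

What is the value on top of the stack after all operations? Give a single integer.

Answer: 14

Derivation:
After op 1 (RCL M0): stack=[0] mem=[0,0,0,0]
After op 2 (pop): stack=[empty] mem=[0,0,0,0]
After op 3 (push 16): stack=[16] mem=[0,0,0,0]
After op 4 (pop): stack=[empty] mem=[0,0,0,0]
After op 5 (push 14): stack=[14] mem=[0,0,0,0]
After op 6 (STO M2): stack=[empty] mem=[0,0,14,0]
After op 7 (push 19): stack=[19] mem=[0,0,14,0]
After op 8 (push 1): stack=[19,1] mem=[0,0,14,0]
After op 9 (-): stack=[18] mem=[0,0,14,0]
After op 10 (pop): stack=[empty] mem=[0,0,14,0]
After op 11 (push 3): stack=[3] mem=[0,0,14,0]
After op 12 (pop): stack=[empty] mem=[0,0,14,0]
After op 13 (RCL M0): stack=[0] mem=[0,0,14,0]
After op 14 (RCL M2): stack=[0,14] mem=[0,0,14,0]
After op 15 (+): stack=[14] mem=[0,0,14,0]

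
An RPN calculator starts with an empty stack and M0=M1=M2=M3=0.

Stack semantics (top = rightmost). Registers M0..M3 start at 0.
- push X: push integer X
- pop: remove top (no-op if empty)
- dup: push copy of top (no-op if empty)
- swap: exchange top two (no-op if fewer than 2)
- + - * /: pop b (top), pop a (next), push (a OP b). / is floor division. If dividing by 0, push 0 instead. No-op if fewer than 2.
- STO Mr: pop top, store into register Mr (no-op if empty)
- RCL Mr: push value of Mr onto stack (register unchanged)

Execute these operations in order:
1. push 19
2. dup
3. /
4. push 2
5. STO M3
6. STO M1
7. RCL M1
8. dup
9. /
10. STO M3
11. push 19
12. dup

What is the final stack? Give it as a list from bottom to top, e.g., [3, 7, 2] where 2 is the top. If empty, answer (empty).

Answer: [19, 19]

Derivation:
After op 1 (push 19): stack=[19] mem=[0,0,0,0]
After op 2 (dup): stack=[19,19] mem=[0,0,0,0]
After op 3 (/): stack=[1] mem=[0,0,0,0]
After op 4 (push 2): stack=[1,2] mem=[0,0,0,0]
After op 5 (STO M3): stack=[1] mem=[0,0,0,2]
After op 6 (STO M1): stack=[empty] mem=[0,1,0,2]
After op 7 (RCL M1): stack=[1] mem=[0,1,0,2]
After op 8 (dup): stack=[1,1] mem=[0,1,0,2]
After op 9 (/): stack=[1] mem=[0,1,0,2]
After op 10 (STO M3): stack=[empty] mem=[0,1,0,1]
After op 11 (push 19): stack=[19] mem=[0,1,0,1]
After op 12 (dup): stack=[19,19] mem=[0,1,0,1]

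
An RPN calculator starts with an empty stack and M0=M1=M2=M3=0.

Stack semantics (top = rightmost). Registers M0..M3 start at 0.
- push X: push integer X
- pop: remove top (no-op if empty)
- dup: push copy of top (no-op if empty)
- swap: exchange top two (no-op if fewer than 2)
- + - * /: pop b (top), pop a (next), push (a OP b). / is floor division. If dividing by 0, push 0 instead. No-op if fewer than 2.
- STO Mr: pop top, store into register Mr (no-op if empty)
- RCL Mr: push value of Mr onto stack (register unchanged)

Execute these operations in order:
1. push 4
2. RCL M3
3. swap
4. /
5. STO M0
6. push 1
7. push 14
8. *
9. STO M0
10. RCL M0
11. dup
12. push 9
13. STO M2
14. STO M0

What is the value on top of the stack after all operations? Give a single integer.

Answer: 14

Derivation:
After op 1 (push 4): stack=[4] mem=[0,0,0,0]
After op 2 (RCL M3): stack=[4,0] mem=[0,0,0,0]
After op 3 (swap): stack=[0,4] mem=[0,0,0,0]
After op 4 (/): stack=[0] mem=[0,0,0,0]
After op 5 (STO M0): stack=[empty] mem=[0,0,0,0]
After op 6 (push 1): stack=[1] mem=[0,0,0,0]
After op 7 (push 14): stack=[1,14] mem=[0,0,0,0]
After op 8 (*): stack=[14] mem=[0,0,0,0]
After op 9 (STO M0): stack=[empty] mem=[14,0,0,0]
After op 10 (RCL M0): stack=[14] mem=[14,0,0,0]
After op 11 (dup): stack=[14,14] mem=[14,0,0,0]
After op 12 (push 9): stack=[14,14,9] mem=[14,0,0,0]
After op 13 (STO M2): stack=[14,14] mem=[14,0,9,0]
After op 14 (STO M0): stack=[14] mem=[14,0,9,0]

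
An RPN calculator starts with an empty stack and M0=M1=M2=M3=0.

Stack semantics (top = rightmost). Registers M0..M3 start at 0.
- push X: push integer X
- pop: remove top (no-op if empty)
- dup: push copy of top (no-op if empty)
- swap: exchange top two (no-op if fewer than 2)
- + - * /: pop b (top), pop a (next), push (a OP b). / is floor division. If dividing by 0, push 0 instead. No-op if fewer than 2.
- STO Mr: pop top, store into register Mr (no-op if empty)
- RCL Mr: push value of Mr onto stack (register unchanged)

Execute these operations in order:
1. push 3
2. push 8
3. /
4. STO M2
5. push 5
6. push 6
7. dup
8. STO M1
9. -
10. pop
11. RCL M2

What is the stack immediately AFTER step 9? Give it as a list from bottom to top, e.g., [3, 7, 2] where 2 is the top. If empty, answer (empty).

After op 1 (push 3): stack=[3] mem=[0,0,0,0]
After op 2 (push 8): stack=[3,8] mem=[0,0,0,0]
After op 3 (/): stack=[0] mem=[0,0,0,0]
After op 4 (STO M2): stack=[empty] mem=[0,0,0,0]
After op 5 (push 5): stack=[5] mem=[0,0,0,0]
After op 6 (push 6): stack=[5,6] mem=[0,0,0,0]
After op 7 (dup): stack=[5,6,6] mem=[0,0,0,0]
After op 8 (STO M1): stack=[5,6] mem=[0,6,0,0]
After op 9 (-): stack=[-1] mem=[0,6,0,0]

[-1]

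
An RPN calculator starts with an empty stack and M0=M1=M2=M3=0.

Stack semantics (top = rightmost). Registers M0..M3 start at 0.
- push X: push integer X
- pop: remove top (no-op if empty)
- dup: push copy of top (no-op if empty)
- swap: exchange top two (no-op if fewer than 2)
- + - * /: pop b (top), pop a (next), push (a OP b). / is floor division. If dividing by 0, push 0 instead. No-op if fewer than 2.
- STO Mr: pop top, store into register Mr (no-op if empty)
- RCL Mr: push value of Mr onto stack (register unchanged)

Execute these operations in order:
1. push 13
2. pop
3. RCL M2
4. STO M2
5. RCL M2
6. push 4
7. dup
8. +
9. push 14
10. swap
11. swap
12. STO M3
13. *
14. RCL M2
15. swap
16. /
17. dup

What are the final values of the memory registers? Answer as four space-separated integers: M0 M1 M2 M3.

Answer: 0 0 0 14

Derivation:
After op 1 (push 13): stack=[13] mem=[0,0,0,0]
After op 2 (pop): stack=[empty] mem=[0,0,0,0]
After op 3 (RCL M2): stack=[0] mem=[0,0,0,0]
After op 4 (STO M2): stack=[empty] mem=[0,0,0,0]
After op 5 (RCL M2): stack=[0] mem=[0,0,0,0]
After op 6 (push 4): stack=[0,4] mem=[0,0,0,0]
After op 7 (dup): stack=[0,4,4] mem=[0,0,0,0]
After op 8 (+): stack=[0,8] mem=[0,0,0,0]
After op 9 (push 14): stack=[0,8,14] mem=[0,0,0,0]
After op 10 (swap): stack=[0,14,8] mem=[0,0,0,0]
After op 11 (swap): stack=[0,8,14] mem=[0,0,0,0]
After op 12 (STO M3): stack=[0,8] mem=[0,0,0,14]
After op 13 (*): stack=[0] mem=[0,0,0,14]
After op 14 (RCL M2): stack=[0,0] mem=[0,0,0,14]
After op 15 (swap): stack=[0,0] mem=[0,0,0,14]
After op 16 (/): stack=[0] mem=[0,0,0,14]
After op 17 (dup): stack=[0,0] mem=[0,0,0,14]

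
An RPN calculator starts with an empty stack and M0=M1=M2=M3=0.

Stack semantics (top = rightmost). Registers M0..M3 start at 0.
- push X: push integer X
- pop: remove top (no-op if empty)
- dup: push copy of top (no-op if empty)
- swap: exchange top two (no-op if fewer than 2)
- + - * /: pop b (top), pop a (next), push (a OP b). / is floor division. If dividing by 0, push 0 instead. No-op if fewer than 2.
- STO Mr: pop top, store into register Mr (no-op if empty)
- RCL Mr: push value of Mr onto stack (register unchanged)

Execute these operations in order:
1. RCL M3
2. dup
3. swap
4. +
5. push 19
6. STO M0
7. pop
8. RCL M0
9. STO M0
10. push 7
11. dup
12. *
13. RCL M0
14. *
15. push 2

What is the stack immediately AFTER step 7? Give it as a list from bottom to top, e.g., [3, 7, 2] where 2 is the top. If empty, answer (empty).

After op 1 (RCL M3): stack=[0] mem=[0,0,0,0]
After op 2 (dup): stack=[0,0] mem=[0,0,0,0]
After op 3 (swap): stack=[0,0] mem=[0,0,0,0]
After op 4 (+): stack=[0] mem=[0,0,0,0]
After op 5 (push 19): stack=[0,19] mem=[0,0,0,0]
After op 6 (STO M0): stack=[0] mem=[19,0,0,0]
After op 7 (pop): stack=[empty] mem=[19,0,0,0]

(empty)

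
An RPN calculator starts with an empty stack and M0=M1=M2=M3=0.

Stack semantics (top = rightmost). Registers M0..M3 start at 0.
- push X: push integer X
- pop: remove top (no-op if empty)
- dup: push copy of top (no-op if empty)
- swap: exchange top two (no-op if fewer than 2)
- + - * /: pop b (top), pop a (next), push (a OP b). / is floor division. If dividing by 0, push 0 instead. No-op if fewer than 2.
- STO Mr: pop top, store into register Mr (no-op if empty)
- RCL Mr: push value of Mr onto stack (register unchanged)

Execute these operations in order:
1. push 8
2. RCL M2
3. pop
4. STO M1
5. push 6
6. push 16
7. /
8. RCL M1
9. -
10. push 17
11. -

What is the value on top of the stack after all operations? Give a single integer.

Answer: -25

Derivation:
After op 1 (push 8): stack=[8] mem=[0,0,0,0]
After op 2 (RCL M2): stack=[8,0] mem=[0,0,0,0]
After op 3 (pop): stack=[8] mem=[0,0,0,0]
After op 4 (STO M1): stack=[empty] mem=[0,8,0,0]
After op 5 (push 6): stack=[6] mem=[0,8,0,0]
After op 6 (push 16): stack=[6,16] mem=[0,8,0,0]
After op 7 (/): stack=[0] mem=[0,8,0,0]
After op 8 (RCL M1): stack=[0,8] mem=[0,8,0,0]
After op 9 (-): stack=[-8] mem=[0,8,0,0]
After op 10 (push 17): stack=[-8,17] mem=[0,8,0,0]
After op 11 (-): stack=[-25] mem=[0,8,0,0]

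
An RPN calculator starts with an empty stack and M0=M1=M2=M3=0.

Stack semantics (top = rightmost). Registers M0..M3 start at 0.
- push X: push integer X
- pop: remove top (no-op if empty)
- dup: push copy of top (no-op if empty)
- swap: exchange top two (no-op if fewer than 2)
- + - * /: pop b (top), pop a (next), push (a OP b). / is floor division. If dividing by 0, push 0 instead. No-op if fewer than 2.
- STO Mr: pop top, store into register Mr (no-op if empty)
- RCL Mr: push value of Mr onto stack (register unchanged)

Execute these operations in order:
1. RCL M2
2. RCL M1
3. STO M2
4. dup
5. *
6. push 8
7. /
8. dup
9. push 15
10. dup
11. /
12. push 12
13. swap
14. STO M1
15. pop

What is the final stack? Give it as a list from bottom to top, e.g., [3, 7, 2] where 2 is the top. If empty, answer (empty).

After op 1 (RCL M2): stack=[0] mem=[0,0,0,0]
After op 2 (RCL M1): stack=[0,0] mem=[0,0,0,0]
After op 3 (STO M2): stack=[0] mem=[0,0,0,0]
After op 4 (dup): stack=[0,0] mem=[0,0,0,0]
After op 5 (*): stack=[0] mem=[0,0,0,0]
After op 6 (push 8): stack=[0,8] mem=[0,0,0,0]
After op 7 (/): stack=[0] mem=[0,0,0,0]
After op 8 (dup): stack=[0,0] mem=[0,0,0,0]
After op 9 (push 15): stack=[0,0,15] mem=[0,0,0,0]
After op 10 (dup): stack=[0,0,15,15] mem=[0,0,0,0]
After op 11 (/): stack=[0,0,1] mem=[0,0,0,0]
After op 12 (push 12): stack=[0,0,1,12] mem=[0,0,0,0]
After op 13 (swap): stack=[0,0,12,1] mem=[0,0,0,0]
After op 14 (STO M1): stack=[0,0,12] mem=[0,1,0,0]
After op 15 (pop): stack=[0,0] mem=[0,1,0,0]

Answer: [0, 0]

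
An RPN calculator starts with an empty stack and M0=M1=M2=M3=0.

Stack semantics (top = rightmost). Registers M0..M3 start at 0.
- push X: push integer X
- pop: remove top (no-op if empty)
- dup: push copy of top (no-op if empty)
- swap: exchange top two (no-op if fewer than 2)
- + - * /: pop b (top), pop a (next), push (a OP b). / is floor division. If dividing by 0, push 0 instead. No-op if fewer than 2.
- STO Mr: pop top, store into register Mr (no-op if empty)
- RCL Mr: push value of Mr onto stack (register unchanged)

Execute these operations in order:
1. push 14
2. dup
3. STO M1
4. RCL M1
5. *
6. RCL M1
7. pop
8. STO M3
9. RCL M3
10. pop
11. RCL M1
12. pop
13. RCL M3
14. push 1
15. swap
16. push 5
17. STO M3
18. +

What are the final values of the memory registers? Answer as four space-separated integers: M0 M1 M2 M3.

After op 1 (push 14): stack=[14] mem=[0,0,0,0]
After op 2 (dup): stack=[14,14] mem=[0,0,0,0]
After op 3 (STO M1): stack=[14] mem=[0,14,0,0]
After op 4 (RCL M1): stack=[14,14] mem=[0,14,0,0]
After op 5 (*): stack=[196] mem=[0,14,0,0]
After op 6 (RCL M1): stack=[196,14] mem=[0,14,0,0]
After op 7 (pop): stack=[196] mem=[0,14,0,0]
After op 8 (STO M3): stack=[empty] mem=[0,14,0,196]
After op 9 (RCL M3): stack=[196] mem=[0,14,0,196]
After op 10 (pop): stack=[empty] mem=[0,14,0,196]
After op 11 (RCL M1): stack=[14] mem=[0,14,0,196]
After op 12 (pop): stack=[empty] mem=[0,14,0,196]
After op 13 (RCL M3): stack=[196] mem=[0,14,0,196]
After op 14 (push 1): stack=[196,1] mem=[0,14,0,196]
After op 15 (swap): stack=[1,196] mem=[0,14,0,196]
After op 16 (push 5): stack=[1,196,5] mem=[0,14,0,196]
After op 17 (STO M3): stack=[1,196] mem=[0,14,0,5]
After op 18 (+): stack=[197] mem=[0,14,0,5]

Answer: 0 14 0 5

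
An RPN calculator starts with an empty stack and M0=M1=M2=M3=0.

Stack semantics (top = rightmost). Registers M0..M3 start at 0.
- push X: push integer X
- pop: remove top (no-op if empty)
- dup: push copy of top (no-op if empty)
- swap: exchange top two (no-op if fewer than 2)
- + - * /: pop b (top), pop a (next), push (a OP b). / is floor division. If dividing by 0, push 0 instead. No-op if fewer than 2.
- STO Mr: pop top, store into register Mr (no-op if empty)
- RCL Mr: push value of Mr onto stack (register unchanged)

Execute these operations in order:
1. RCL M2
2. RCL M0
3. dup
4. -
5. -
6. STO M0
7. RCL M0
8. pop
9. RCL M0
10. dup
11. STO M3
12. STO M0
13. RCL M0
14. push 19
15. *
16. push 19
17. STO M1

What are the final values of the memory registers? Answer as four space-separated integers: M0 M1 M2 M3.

Answer: 0 19 0 0

Derivation:
After op 1 (RCL M2): stack=[0] mem=[0,0,0,0]
After op 2 (RCL M0): stack=[0,0] mem=[0,0,0,0]
After op 3 (dup): stack=[0,0,0] mem=[0,0,0,0]
After op 4 (-): stack=[0,0] mem=[0,0,0,0]
After op 5 (-): stack=[0] mem=[0,0,0,0]
After op 6 (STO M0): stack=[empty] mem=[0,0,0,0]
After op 7 (RCL M0): stack=[0] mem=[0,0,0,0]
After op 8 (pop): stack=[empty] mem=[0,0,0,0]
After op 9 (RCL M0): stack=[0] mem=[0,0,0,0]
After op 10 (dup): stack=[0,0] mem=[0,0,0,0]
After op 11 (STO M3): stack=[0] mem=[0,0,0,0]
After op 12 (STO M0): stack=[empty] mem=[0,0,0,0]
After op 13 (RCL M0): stack=[0] mem=[0,0,0,0]
After op 14 (push 19): stack=[0,19] mem=[0,0,0,0]
After op 15 (*): stack=[0] mem=[0,0,0,0]
After op 16 (push 19): stack=[0,19] mem=[0,0,0,0]
After op 17 (STO M1): stack=[0] mem=[0,19,0,0]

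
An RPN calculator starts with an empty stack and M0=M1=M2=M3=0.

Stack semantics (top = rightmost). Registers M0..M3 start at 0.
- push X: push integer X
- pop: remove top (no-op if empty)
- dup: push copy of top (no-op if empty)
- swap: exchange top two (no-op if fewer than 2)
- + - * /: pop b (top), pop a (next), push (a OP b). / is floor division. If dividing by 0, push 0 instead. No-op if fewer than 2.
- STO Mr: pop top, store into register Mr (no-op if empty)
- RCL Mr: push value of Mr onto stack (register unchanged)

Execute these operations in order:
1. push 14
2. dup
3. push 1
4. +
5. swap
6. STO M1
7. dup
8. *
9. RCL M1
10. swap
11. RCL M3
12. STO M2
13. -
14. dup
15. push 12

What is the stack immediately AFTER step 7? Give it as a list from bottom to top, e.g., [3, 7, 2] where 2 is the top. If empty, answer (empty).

After op 1 (push 14): stack=[14] mem=[0,0,0,0]
After op 2 (dup): stack=[14,14] mem=[0,0,0,0]
After op 3 (push 1): stack=[14,14,1] mem=[0,0,0,0]
After op 4 (+): stack=[14,15] mem=[0,0,0,0]
After op 5 (swap): stack=[15,14] mem=[0,0,0,0]
After op 6 (STO M1): stack=[15] mem=[0,14,0,0]
After op 7 (dup): stack=[15,15] mem=[0,14,0,0]

[15, 15]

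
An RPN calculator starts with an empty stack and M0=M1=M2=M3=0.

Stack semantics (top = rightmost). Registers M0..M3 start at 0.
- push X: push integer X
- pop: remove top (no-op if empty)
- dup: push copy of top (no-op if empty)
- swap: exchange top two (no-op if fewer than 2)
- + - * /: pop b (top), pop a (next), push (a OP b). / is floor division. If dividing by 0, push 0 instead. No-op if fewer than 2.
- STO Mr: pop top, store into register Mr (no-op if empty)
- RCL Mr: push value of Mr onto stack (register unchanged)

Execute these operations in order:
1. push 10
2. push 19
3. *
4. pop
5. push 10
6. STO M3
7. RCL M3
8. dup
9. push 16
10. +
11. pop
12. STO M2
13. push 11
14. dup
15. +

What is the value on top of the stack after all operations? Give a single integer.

Answer: 22

Derivation:
After op 1 (push 10): stack=[10] mem=[0,0,0,0]
After op 2 (push 19): stack=[10,19] mem=[0,0,0,0]
After op 3 (*): stack=[190] mem=[0,0,0,0]
After op 4 (pop): stack=[empty] mem=[0,0,0,0]
After op 5 (push 10): stack=[10] mem=[0,0,0,0]
After op 6 (STO M3): stack=[empty] mem=[0,0,0,10]
After op 7 (RCL M3): stack=[10] mem=[0,0,0,10]
After op 8 (dup): stack=[10,10] mem=[0,0,0,10]
After op 9 (push 16): stack=[10,10,16] mem=[0,0,0,10]
After op 10 (+): stack=[10,26] mem=[0,0,0,10]
After op 11 (pop): stack=[10] mem=[0,0,0,10]
After op 12 (STO M2): stack=[empty] mem=[0,0,10,10]
After op 13 (push 11): stack=[11] mem=[0,0,10,10]
After op 14 (dup): stack=[11,11] mem=[0,0,10,10]
After op 15 (+): stack=[22] mem=[0,0,10,10]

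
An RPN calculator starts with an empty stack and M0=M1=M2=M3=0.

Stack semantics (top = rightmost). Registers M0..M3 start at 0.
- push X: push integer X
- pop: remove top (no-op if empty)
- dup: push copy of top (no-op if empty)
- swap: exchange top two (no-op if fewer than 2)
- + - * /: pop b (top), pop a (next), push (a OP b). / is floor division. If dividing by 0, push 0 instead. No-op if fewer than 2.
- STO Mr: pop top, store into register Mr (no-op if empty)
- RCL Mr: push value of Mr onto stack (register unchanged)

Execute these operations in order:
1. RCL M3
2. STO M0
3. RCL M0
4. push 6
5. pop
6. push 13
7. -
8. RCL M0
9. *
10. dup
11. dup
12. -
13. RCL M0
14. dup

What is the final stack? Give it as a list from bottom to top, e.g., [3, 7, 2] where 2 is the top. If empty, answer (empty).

Answer: [0, 0, 0, 0]

Derivation:
After op 1 (RCL M3): stack=[0] mem=[0,0,0,0]
After op 2 (STO M0): stack=[empty] mem=[0,0,0,0]
After op 3 (RCL M0): stack=[0] mem=[0,0,0,0]
After op 4 (push 6): stack=[0,6] mem=[0,0,0,0]
After op 5 (pop): stack=[0] mem=[0,0,0,0]
After op 6 (push 13): stack=[0,13] mem=[0,0,0,0]
After op 7 (-): stack=[-13] mem=[0,0,0,0]
After op 8 (RCL M0): stack=[-13,0] mem=[0,0,0,0]
After op 9 (*): stack=[0] mem=[0,0,0,0]
After op 10 (dup): stack=[0,0] mem=[0,0,0,0]
After op 11 (dup): stack=[0,0,0] mem=[0,0,0,0]
After op 12 (-): stack=[0,0] mem=[0,0,0,0]
After op 13 (RCL M0): stack=[0,0,0] mem=[0,0,0,0]
After op 14 (dup): stack=[0,0,0,0] mem=[0,0,0,0]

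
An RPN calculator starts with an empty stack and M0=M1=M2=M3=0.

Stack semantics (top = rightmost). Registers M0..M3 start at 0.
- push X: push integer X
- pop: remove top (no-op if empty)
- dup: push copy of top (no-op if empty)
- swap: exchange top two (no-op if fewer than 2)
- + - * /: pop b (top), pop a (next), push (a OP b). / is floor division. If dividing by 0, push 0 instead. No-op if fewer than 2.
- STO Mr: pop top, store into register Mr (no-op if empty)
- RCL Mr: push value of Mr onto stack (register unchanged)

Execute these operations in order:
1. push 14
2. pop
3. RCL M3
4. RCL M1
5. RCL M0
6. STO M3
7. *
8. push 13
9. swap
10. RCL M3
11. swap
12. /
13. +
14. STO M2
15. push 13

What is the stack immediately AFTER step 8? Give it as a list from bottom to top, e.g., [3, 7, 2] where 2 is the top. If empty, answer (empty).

After op 1 (push 14): stack=[14] mem=[0,0,0,0]
After op 2 (pop): stack=[empty] mem=[0,0,0,0]
After op 3 (RCL M3): stack=[0] mem=[0,0,0,0]
After op 4 (RCL M1): stack=[0,0] mem=[0,0,0,0]
After op 5 (RCL M0): stack=[0,0,0] mem=[0,0,0,0]
After op 6 (STO M3): stack=[0,0] mem=[0,0,0,0]
After op 7 (*): stack=[0] mem=[0,0,0,0]
After op 8 (push 13): stack=[0,13] mem=[0,0,0,0]

[0, 13]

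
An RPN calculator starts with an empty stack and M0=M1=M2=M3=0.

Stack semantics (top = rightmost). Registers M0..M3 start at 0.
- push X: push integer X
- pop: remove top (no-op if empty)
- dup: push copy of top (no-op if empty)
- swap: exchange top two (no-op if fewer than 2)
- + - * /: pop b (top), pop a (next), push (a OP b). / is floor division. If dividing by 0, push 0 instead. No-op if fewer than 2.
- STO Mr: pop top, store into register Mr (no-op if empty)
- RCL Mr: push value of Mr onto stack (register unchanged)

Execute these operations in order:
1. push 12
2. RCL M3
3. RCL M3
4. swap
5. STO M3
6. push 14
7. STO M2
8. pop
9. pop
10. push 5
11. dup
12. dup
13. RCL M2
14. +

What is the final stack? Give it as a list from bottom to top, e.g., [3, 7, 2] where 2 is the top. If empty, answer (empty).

After op 1 (push 12): stack=[12] mem=[0,0,0,0]
After op 2 (RCL M3): stack=[12,0] mem=[0,0,0,0]
After op 3 (RCL M3): stack=[12,0,0] mem=[0,0,0,0]
After op 4 (swap): stack=[12,0,0] mem=[0,0,0,0]
After op 5 (STO M3): stack=[12,0] mem=[0,0,0,0]
After op 6 (push 14): stack=[12,0,14] mem=[0,0,0,0]
After op 7 (STO M2): stack=[12,0] mem=[0,0,14,0]
After op 8 (pop): stack=[12] mem=[0,0,14,0]
After op 9 (pop): stack=[empty] mem=[0,0,14,0]
After op 10 (push 5): stack=[5] mem=[0,0,14,0]
After op 11 (dup): stack=[5,5] mem=[0,0,14,0]
After op 12 (dup): stack=[5,5,5] mem=[0,0,14,0]
After op 13 (RCL M2): stack=[5,5,5,14] mem=[0,0,14,0]
After op 14 (+): stack=[5,5,19] mem=[0,0,14,0]

Answer: [5, 5, 19]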